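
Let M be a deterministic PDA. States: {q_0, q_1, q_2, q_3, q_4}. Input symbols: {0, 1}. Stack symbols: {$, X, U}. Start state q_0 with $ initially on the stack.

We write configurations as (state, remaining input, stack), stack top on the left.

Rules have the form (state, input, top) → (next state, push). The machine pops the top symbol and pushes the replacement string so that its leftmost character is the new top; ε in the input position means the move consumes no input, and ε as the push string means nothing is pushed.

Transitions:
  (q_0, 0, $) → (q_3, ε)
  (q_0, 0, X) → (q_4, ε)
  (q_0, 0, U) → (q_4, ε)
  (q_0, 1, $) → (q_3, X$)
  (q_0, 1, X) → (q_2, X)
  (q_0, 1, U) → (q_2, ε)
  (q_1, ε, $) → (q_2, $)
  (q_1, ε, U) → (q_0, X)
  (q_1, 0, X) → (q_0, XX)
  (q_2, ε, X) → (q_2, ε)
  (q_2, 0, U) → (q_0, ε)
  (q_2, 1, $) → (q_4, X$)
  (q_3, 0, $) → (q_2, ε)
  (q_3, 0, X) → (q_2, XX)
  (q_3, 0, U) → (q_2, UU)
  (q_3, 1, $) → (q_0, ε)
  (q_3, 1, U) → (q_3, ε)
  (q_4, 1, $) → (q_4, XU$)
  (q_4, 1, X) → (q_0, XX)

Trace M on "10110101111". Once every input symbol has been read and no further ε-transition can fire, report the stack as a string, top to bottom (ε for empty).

XX$

(q_0, 10110101111, $)
  read 1, top $: go to q_3, push X$ → (q_3, 0110101111, X$)
  read 0, top X: go to q_2, push XX → (q_2, 110101111, XX$)
  ε-move, top X: go to q_2, push ε → (q_2, 110101111, X$)
  ε-move, top X: go to q_2, push ε → (q_2, 110101111, $)
  read 1, top $: go to q_4, push X$ → (q_4, 10101111, X$)
  read 1, top X: go to q_0, push XX → (q_0, 0101111, XX$)
  read 0, top X: go to q_4, push ε → (q_4, 101111, X$)
  read 1, top X: go to q_0, push XX → (q_0, 01111, XX$)
  read 0, top X: go to q_4, push ε → (q_4, 1111, X$)
  read 1, top X: go to q_0, push XX → (q_0, 111, XX$)
  read 1, top X: go to q_2, push X → (q_2, 11, XX$)
  ε-move, top X: go to q_2, push ε → (q_2, 11, X$)
  ε-move, top X: go to q_2, push ε → (q_2, 11, $)
  read 1, top $: go to q_4, push X$ → (q_4, 1, X$)
  read 1, top X: go to q_0, push XX → (q_0, ε, XX$)
All input consumed in state q_0 with stack XX$.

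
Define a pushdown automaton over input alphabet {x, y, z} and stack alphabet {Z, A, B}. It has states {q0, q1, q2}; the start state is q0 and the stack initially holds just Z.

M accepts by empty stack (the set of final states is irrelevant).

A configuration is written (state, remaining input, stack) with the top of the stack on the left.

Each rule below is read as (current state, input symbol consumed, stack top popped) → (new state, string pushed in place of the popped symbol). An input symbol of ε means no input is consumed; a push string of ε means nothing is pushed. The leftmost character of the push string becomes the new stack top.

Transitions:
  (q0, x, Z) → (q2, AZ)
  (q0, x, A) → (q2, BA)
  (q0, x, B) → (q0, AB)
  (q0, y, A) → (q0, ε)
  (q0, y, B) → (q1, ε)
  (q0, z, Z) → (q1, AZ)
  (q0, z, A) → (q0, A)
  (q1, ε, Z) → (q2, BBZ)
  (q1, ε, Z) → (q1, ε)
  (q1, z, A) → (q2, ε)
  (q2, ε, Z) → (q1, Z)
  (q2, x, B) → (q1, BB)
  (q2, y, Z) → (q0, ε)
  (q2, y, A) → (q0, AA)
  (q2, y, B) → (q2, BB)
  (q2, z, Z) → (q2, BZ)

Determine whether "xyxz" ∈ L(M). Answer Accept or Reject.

No computation consumes all input and empties the stack.

Reject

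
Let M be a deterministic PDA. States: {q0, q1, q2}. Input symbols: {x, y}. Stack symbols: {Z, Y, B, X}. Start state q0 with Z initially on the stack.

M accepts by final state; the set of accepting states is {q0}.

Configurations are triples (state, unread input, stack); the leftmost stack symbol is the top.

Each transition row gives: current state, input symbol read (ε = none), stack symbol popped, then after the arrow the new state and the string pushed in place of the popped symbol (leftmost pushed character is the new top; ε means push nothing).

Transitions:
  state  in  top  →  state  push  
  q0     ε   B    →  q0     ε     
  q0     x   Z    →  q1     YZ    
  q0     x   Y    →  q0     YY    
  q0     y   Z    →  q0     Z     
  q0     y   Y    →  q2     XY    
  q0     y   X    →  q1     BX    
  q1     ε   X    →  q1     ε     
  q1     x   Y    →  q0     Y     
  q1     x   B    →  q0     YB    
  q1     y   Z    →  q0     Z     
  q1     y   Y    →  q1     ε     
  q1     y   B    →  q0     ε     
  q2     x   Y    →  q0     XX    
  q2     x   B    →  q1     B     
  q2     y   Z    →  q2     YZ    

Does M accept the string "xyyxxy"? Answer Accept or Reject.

(q0, xyyxxy, Z)
  read x, top Z: go to q1, push YZ → (q1, yyxxy, YZ)
  read y, top Y: go to q1, push ε → (q1, yxxy, Z)
  read y, top Z: go to q0, push Z → (q0, xxy, Z)
  read x, top Z: go to q1, push YZ → (q1, xy, YZ)
  read x, top Y: go to q0, push Y → (q0, y, YZ)
  read y, top Y: go to q2, push XY → (q2, ε, XYZ)
All input consumed; state q2 ∉ F and no further ε-move applies.

Reject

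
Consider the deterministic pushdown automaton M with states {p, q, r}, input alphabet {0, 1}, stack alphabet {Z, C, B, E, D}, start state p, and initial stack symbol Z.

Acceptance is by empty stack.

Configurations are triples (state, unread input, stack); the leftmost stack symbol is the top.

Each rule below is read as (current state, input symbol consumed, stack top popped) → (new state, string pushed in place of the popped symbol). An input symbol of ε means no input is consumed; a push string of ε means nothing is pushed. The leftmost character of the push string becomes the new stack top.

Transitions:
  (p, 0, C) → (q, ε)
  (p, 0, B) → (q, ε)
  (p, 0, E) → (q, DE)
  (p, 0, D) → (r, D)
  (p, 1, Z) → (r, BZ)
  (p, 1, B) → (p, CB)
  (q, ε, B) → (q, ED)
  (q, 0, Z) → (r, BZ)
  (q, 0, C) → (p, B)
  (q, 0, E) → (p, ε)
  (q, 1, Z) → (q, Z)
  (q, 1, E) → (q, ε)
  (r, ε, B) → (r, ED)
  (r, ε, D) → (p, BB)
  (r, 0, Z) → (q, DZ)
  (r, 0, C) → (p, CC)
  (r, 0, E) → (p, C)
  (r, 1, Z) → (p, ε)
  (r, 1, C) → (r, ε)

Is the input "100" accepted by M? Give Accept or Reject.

Reject

(p, 100, Z)
  read 1, top Z: go to r, push BZ → (r, 00, BZ)
  ε-move, top B: go to r, push ED → (r, 00, EDZ)
  read 0, top E: go to p, push C → (p, 0, CDZ)
  read 0, top C: go to q, push ε → (q, ε, DZ)
All input consumed; stack is DZ, not empty, and no further ε-move applies.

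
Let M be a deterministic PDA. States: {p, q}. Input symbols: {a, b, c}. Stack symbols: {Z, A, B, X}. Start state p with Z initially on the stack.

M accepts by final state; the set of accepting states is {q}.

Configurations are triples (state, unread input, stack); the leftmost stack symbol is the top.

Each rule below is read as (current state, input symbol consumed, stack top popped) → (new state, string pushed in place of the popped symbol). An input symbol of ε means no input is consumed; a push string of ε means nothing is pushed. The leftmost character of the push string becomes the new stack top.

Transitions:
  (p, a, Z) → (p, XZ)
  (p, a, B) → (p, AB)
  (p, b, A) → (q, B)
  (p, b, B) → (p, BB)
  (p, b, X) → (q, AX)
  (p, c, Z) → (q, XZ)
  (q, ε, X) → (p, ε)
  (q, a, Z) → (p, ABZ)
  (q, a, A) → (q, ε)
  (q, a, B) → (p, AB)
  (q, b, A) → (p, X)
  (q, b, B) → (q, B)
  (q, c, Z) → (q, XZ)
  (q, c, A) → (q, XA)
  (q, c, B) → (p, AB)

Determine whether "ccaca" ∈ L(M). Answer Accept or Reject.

(p, ccaca, Z)
  read c, top Z: go to q, push XZ → (q, caca, XZ)
  ε-move, top X: go to p, push ε → (p, caca, Z)
  read c, top Z: go to q, push XZ → (q, aca, XZ)
  ε-move, top X: go to p, push ε → (p, aca, Z)
  read a, top Z: go to p, push XZ → (p, ca, XZ)
No transition applies at (p, ca, XZ); input not fully consumed.

Reject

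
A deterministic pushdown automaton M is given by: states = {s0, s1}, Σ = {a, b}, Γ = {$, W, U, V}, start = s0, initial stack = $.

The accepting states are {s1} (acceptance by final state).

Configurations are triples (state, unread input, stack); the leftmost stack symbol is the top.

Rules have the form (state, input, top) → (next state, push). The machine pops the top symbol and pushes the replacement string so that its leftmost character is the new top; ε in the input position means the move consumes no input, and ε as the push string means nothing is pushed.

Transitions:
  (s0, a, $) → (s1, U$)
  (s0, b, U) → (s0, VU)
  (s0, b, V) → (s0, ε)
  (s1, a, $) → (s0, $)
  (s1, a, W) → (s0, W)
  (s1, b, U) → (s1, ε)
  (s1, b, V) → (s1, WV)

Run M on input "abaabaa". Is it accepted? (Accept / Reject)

(s0, abaabaa, $)
  read a, top $: go to s1, push U$ → (s1, baabaa, U$)
  read b, top U: go to s1, push ε → (s1, aabaa, $)
  read a, top $: go to s0, push $ → (s0, abaa, $)
  read a, top $: go to s1, push U$ → (s1, baa, U$)
  read b, top U: go to s1, push ε → (s1, aa, $)
  read a, top $: go to s0, push $ → (s0, a, $)
  read a, top $: go to s1, push U$ → (s1, ε, U$)
All input consumed; state s1 ∈ F.

Accept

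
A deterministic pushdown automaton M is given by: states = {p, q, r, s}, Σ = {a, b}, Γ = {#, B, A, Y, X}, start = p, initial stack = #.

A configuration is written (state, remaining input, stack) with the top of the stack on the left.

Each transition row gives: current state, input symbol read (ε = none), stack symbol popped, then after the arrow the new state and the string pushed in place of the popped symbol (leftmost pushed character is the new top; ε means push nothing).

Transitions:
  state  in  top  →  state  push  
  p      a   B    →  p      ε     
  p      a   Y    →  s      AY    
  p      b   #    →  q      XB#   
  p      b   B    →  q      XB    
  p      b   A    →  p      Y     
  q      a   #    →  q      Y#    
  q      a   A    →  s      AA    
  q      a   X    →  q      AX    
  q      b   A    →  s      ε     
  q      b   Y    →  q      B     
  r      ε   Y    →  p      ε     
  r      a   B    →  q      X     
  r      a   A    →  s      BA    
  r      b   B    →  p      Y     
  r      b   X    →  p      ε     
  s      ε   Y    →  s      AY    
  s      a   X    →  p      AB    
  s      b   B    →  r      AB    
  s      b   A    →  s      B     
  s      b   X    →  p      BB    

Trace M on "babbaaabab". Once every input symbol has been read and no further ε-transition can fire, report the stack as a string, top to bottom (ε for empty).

XB#

(p, babbaaabab, #)
  read b, top #: go to q, push XB# → (q, abbaaabab, XB#)
  read a, top X: go to q, push AX → (q, bbaaabab, AXB#)
  read b, top A: go to s, push ε → (s, baaabab, XB#)
  read b, top X: go to p, push BB → (p, aaabab, BBB#)
  read a, top B: go to p, push ε → (p, aabab, BB#)
  read a, top B: go to p, push ε → (p, abab, B#)
  read a, top B: go to p, push ε → (p, bab, #)
  read b, top #: go to q, push XB# → (q, ab, XB#)
  read a, top X: go to q, push AX → (q, b, AXB#)
  read b, top A: go to s, push ε → (s, ε, XB#)
All input consumed in state s with stack XB#.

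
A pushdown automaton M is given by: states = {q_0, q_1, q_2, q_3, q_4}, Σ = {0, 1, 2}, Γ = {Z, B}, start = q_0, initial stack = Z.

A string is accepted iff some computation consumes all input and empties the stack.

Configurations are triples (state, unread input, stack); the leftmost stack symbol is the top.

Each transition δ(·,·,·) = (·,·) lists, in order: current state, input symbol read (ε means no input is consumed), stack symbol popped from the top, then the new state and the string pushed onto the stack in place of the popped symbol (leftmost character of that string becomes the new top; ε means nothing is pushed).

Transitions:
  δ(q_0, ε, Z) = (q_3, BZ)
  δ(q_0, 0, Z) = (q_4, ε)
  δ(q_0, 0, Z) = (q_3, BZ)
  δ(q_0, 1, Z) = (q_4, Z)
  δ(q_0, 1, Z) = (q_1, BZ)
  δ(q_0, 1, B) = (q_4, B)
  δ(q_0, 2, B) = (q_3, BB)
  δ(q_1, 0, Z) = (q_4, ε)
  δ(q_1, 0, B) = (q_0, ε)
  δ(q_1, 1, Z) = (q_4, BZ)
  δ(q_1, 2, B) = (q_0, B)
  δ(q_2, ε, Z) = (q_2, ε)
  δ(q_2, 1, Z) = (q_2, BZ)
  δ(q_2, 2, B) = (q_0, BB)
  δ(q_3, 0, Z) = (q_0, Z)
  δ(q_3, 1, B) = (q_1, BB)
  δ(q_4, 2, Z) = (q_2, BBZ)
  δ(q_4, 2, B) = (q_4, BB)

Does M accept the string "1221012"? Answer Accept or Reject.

No computation consumes all input and empties the stack.

Reject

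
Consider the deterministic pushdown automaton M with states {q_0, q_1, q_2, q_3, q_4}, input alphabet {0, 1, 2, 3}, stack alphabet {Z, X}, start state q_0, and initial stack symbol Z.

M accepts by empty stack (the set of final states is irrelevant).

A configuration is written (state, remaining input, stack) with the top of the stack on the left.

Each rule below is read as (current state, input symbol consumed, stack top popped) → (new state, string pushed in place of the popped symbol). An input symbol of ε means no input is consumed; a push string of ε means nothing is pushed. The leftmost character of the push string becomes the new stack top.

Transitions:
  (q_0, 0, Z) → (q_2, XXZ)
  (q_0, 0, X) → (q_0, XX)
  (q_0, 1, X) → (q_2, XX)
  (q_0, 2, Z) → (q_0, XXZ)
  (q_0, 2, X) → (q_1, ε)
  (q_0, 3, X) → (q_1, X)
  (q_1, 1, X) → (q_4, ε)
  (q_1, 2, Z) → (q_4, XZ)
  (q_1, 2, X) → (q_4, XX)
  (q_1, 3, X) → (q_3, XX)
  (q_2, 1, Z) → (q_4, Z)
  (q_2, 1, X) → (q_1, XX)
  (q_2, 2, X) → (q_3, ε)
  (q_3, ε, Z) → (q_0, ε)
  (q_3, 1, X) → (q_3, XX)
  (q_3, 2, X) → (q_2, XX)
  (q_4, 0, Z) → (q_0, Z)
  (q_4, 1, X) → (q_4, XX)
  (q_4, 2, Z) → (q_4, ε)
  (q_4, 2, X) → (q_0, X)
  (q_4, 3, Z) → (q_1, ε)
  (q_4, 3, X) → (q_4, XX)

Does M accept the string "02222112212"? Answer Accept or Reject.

Accept

(q_0, 02222112212, Z)
  read 0, top Z: go to q_2, push XXZ → (q_2, 2222112212, XXZ)
  read 2, top X: go to q_3, push ε → (q_3, 222112212, XZ)
  read 2, top X: go to q_2, push XX → (q_2, 22112212, XXZ)
  read 2, top X: go to q_3, push ε → (q_3, 2112212, XZ)
  read 2, top X: go to q_2, push XX → (q_2, 112212, XXZ)
  read 1, top X: go to q_1, push XX → (q_1, 12212, XXXZ)
  read 1, top X: go to q_4, push ε → (q_4, 2212, XXZ)
  read 2, top X: go to q_0, push X → (q_0, 212, XXZ)
  read 2, top X: go to q_1, push ε → (q_1, 12, XZ)
  read 1, top X: go to q_4, push ε → (q_4, 2, Z)
  read 2, top Z: go to q_4, push ε → (q_4, ε, ε)
All input consumed and the stack is empty.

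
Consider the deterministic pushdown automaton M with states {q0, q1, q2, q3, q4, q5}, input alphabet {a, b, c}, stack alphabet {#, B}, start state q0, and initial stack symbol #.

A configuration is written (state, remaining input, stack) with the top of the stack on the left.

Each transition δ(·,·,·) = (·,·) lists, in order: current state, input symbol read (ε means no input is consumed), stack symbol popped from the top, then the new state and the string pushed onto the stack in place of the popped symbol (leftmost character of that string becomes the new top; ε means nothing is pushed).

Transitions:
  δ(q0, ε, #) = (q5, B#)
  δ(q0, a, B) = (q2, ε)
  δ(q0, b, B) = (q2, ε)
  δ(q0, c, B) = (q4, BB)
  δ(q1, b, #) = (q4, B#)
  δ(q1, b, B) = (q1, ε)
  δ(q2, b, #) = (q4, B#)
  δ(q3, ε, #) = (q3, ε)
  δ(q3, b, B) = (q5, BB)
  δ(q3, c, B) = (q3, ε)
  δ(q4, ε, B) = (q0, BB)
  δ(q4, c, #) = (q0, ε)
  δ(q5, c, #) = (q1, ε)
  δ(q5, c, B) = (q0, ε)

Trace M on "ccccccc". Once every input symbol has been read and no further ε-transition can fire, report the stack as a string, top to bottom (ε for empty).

B#

(q0, ccccccc, #)
  ε-move, top #: go to q5, push B# → (q5, ccccccc, B#)
  read c, top B: go to q0, push ε → (q0, cccccc, #)
  ε-move, top #: go to q5, push B# → (q5, cccccc, B#)
  read c, top B: go to q0, push ε → (q0, ccccc, #)
  ε-move, top #: go to q5, push B# → (q5, ccccc, B#)
  read c, top B: go to q0, push ε → (q0, cccc, #)
  ε-move, top #: go to q5, push B# → (q5, cccc, B#)
  read c, top B: go to q0, push ε → (q0, ccc, #)
  ε-move, top #: go to q5, push B# → (q5, ccc, B#)
  read c, top B: go to q0, push ε → (q0, cc, #)
  ε-move, top #: go to q5, push B# → (q5, cc, B#)
  read c, top B: go to q0, push ε → (q0, c, #)
  ε-move, top #: go to q5, push B# → (q5, c, B#)
  read c, top B: go to q0, push ε → (q0, ε, #)
  ε-move, top #: go to q5, push B# → (q5, ε, B#)
All input consumed in state q5 with stack B#.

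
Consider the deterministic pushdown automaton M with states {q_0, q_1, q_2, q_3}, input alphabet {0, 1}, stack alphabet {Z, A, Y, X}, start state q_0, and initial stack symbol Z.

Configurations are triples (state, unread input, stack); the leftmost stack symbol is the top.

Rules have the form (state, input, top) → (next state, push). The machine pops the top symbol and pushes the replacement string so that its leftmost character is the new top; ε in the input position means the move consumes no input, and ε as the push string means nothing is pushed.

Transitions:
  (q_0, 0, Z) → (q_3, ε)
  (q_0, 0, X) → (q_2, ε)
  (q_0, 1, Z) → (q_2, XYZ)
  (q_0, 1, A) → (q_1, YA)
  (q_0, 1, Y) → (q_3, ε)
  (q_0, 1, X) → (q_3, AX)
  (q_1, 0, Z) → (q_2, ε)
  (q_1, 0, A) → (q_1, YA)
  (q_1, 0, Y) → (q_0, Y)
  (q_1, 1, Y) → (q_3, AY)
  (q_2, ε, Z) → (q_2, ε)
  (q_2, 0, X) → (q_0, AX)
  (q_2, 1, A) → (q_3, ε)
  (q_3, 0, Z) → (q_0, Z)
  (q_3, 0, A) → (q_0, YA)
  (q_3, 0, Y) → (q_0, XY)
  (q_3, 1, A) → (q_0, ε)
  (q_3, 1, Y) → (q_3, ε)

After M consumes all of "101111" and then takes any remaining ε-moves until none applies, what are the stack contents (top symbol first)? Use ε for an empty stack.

(q_0, 101111, Z)
  read 1, top Z: go to q_2, push XYZ → (q_2, 01111, XYZ)
  read 0, top X: go to q_0, push AX → (q_0, 1111, AXYZ)
  read 1, top A: go to q_1, push YA → (q_1, 111, YAXYZ)
  read 1, top Y: go to q_3, push AY → (q_3, 11, AYAXYZ)
  read 1, top A: go to q_0, push ε → (q_0, 1, YAXYZ)
  read 1, top Y: go to q_3, push ε → (q_3, ε, AXYZ)
All input consumed in state q_3 with stack AXYZ.

AXYZ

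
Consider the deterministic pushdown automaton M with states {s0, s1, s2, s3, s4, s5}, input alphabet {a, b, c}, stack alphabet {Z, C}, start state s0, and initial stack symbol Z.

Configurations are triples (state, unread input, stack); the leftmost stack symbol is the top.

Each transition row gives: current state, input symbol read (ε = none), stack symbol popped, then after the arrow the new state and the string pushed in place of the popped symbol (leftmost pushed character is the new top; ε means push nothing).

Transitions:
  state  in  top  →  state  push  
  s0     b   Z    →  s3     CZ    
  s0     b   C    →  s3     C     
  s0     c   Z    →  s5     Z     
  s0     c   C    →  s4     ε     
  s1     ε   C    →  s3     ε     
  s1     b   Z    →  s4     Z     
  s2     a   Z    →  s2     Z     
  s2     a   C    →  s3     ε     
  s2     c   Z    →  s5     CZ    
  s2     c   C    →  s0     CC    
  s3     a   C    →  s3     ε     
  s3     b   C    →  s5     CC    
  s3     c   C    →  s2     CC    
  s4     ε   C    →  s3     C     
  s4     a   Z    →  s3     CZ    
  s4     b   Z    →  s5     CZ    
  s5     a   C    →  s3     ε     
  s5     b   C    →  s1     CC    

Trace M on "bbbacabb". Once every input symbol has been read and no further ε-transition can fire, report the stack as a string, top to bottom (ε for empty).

CCZ

(s0, bbbacabb, Z) ⊢ (s3, bbacabb, CZ) ⊢ (s5, bacabb, CCZ) ⊢ (s1, acabb, CCCZ) ⊢ (s3, acabb, CCZ) ⊢ (s3, cabb, CZ) ⊢ (s2, abb, CCZ) ⊢ (s3, bb, CZ) ⊢ (s5, b, CCZ) ⊢ (s1, ε, CCCZ) ⊢ (s3, ε, CCZ)
All input consumed in state s3 with stack CCZ.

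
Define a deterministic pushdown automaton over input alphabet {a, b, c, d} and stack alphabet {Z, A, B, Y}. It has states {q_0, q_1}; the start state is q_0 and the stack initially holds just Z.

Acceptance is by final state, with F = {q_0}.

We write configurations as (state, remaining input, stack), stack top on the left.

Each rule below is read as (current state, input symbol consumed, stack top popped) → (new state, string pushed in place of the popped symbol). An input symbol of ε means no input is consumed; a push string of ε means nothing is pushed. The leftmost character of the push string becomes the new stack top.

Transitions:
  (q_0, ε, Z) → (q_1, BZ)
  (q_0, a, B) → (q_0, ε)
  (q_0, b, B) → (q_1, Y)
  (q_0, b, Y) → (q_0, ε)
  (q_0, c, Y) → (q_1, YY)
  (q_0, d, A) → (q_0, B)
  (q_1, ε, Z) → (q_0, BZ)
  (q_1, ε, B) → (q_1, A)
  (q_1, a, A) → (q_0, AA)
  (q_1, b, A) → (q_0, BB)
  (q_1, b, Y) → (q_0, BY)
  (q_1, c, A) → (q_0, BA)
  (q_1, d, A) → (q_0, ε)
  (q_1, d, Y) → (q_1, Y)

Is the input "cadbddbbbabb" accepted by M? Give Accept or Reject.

Accept

(q_0, cadbddbbbabb, Z)
  ε-move, top Z: go to q_1, push BZ → (q_1, cadbddbbbabb, BZ)
  ε-move, top B: go to q_1, push A → (q_1, cadbddbbbabb, AZ)
  read c, top A: go to q_0, push BA → (q_0, adbddbbbabb, BAZ)
  read a, top B: go to q_0, push ε → (q_0, dbddbbbabb, AZ)
  read d, top A: go to q_0, push B → (q_0, bddbbbabb, BZ)
  read b, top B: go to q_1, push Y → (q_1, ddbbbabb, YZ)
  read d, top Y: go to q_1, push Y → (q_1, dbbbabb, YZ)
  read d, top Y: go to q_1, push Y → (q_1, bbbabb, YZ)
  read b, top Y: go to q_0, push BY → (q_0, bbabb, BYZ)
  read b, top B: go to q_1, push Y → (q_1, babb, YYZ)
  read b, top Y: go to q_0, push BY → (q_0, abb, BYYZ)
  read a, top B: go to q_0, push ε → (q_0, bb, YYZ)
  read b, top Y: go to q_0, push ε → (q_0, b, YZ)
  read b, top Y: go to q_0, push ε → (q_0, ε, Z)
All input consumed; state q_0 ∈ F.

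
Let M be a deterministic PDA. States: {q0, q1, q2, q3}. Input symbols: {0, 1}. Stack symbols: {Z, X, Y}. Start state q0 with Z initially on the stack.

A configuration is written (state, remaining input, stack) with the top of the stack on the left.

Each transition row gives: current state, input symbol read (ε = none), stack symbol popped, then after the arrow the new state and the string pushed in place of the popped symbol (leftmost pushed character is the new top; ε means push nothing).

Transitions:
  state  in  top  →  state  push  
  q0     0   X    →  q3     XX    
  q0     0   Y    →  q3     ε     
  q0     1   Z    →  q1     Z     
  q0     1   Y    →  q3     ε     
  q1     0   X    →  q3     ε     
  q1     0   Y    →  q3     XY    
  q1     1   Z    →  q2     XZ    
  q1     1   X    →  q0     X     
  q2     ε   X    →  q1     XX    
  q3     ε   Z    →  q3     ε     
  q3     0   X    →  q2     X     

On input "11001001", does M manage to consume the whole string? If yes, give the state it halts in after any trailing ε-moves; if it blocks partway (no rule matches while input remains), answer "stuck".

(q0, 11001001, Z) ⊢ (q1, 1001001, Z) ⊢ (q2, 001001, XZ) ⊢ (q1, 001001, XXZ) ⊢ (q3, 01001, XZ) ⊢ (q2, 1001, XZ) ⊢ (q1, 1001, XXZ) ⊢ (q0, 001, XXZ) ⊢ (q3, 01, XXXZ) ⊢ (q2, 1, XXXZ) ⊢ (q1, 1, XXXXZ) ⊢ (q0, ε, XXXXZ)
All input consumed; M is in state q0.

q0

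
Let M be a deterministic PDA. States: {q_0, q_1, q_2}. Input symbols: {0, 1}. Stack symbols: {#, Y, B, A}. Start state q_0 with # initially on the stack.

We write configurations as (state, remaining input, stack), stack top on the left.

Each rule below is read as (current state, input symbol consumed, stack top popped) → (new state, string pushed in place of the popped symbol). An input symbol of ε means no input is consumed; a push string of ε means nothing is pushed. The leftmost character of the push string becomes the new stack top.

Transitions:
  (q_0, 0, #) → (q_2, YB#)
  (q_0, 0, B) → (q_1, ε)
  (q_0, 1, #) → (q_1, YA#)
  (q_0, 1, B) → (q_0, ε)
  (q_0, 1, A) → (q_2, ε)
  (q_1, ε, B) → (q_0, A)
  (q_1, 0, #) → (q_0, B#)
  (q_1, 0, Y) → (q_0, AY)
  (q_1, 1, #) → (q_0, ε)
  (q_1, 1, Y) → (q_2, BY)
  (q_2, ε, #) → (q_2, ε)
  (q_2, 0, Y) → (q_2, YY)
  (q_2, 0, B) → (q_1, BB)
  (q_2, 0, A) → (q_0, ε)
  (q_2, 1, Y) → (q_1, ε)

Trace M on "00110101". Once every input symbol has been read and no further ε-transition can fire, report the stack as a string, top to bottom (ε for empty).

BYB#

(q_0, 00110101, #)
  read 0, top #: go to q_2, push YB# → (q_2, 0110101, YB#)
  read 0, top Y: go to q_2, push YY → (q_2, 110101, YYB#)
  read 1, top Y: go to q_1, push ε → (q_1, 10101, YB#)
  read 1, top Y: go to q_2, push BY → (q_2, 0101, BYB#)
  read 0, top B: go to q_1, push BB → (q_1, 101, BBYB#)
  ε-move, top B: go to q_0, push A → (q_0, 101, ABYB#)
  read 1, top A: go to q_2, push ε → (q_2, 01, BYB#)
  read 0, top B: go to q_1, push BB → (q_1, 1, BBYB#)
  ε-move, top B: go to q_0, push A → (q_0, 1, ABYB#)
  read 1, top A: go to q_2, push ε → (q_2, ε, BYB#)
All input consumed in state q_2 with stack BYB#.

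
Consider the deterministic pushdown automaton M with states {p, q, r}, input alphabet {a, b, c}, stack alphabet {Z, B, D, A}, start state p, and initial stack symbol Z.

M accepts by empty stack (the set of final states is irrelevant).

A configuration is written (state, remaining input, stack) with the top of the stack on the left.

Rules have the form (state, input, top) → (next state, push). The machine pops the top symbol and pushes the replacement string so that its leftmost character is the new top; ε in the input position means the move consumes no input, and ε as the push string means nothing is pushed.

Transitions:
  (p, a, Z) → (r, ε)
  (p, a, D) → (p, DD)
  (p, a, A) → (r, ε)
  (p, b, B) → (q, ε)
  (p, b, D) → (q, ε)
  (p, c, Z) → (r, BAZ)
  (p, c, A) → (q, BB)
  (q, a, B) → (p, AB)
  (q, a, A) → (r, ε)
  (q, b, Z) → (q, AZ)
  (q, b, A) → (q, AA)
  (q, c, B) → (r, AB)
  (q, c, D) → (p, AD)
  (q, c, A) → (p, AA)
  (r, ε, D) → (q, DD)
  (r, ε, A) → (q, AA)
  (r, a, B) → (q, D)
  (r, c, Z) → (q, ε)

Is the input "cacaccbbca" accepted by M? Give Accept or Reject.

(p, cacaccbbca, Z) ⊢ (r, acaccbbca, BAZ) ⊢ (q, caccbbca, DAZ) ⊢ (p, accbbca, ADAZ) ⊢ (r, ccbbca, DAZ) ⊢ (q, ccbbca, DDAZ) ⊢ (p, cbbca, ADDAZ) ⊢ (q, bbca, BBDDAZ)
No transition applies at (q, bbca, BBDDAZ); input not fully consumed.

Reject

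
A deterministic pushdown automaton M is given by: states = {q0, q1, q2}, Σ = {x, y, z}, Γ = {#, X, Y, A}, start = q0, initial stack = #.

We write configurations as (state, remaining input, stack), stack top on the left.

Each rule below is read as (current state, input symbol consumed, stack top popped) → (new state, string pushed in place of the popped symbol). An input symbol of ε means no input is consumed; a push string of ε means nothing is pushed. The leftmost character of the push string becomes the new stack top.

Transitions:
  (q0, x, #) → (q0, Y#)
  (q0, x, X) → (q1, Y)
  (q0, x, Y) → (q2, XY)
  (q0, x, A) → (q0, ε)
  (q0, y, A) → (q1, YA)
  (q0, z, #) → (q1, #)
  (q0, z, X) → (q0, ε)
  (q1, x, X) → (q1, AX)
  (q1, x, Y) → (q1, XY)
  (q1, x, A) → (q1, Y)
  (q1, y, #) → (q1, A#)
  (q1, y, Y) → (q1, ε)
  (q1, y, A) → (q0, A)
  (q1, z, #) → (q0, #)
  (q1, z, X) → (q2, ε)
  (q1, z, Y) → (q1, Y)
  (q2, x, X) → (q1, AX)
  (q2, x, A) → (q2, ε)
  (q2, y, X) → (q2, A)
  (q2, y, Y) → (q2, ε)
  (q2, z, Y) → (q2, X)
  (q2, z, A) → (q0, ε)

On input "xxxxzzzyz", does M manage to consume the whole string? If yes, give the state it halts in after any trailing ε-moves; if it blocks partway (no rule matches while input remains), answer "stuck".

q2

(q0, xxxxzzzyz, #) ⊢ (q0, xxxzzzyz, Y#) ⊢ (q2, xxzzzyz, XY#) ⊢ (q1, xzzzyz, AXY#) ⊢ (q1, zzzyz, YXY#) ⊢ (q1, zzyz, YXY#) ⊢ (q1, zyz, YXY#) ⊢ (q1, yz, YXY#) ⊢ (q1, z, XY#) ⊢ (q2, ε, Y#)
All input consumed; M is in state q2.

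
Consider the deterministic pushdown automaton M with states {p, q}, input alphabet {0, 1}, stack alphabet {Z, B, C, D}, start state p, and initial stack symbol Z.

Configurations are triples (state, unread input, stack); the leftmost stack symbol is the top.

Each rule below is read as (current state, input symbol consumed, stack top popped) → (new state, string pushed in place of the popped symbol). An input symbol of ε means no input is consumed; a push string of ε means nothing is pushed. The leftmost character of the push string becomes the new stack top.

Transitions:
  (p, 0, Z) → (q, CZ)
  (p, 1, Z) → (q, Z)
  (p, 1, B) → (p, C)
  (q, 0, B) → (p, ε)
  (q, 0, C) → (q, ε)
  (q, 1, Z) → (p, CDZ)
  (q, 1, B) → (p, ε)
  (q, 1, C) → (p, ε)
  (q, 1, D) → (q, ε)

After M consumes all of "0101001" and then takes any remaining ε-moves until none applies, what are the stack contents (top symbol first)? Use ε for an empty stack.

CDZ

(p, 0101001, Z)
  read 0, top Z: go to q, push CZ → (q, 101001, CZ)
  read 1, top C: go to p, push ε → (p, 01001, Z)
  read 0, top Z: go to q, push CZ → (q, 1001, CZ)
  read 1, top C: go to p, push ε → (p, 001, Z)
  read 0, top Z: go to q, push CZ → (q, 01, CZ)
  read 0, top C: go to q, push ε → (q, 1, Z)
  read 1, top Z: go to p, push CDZ → (p, ε, CDZ)
All input consumed in state p with stack CDZ.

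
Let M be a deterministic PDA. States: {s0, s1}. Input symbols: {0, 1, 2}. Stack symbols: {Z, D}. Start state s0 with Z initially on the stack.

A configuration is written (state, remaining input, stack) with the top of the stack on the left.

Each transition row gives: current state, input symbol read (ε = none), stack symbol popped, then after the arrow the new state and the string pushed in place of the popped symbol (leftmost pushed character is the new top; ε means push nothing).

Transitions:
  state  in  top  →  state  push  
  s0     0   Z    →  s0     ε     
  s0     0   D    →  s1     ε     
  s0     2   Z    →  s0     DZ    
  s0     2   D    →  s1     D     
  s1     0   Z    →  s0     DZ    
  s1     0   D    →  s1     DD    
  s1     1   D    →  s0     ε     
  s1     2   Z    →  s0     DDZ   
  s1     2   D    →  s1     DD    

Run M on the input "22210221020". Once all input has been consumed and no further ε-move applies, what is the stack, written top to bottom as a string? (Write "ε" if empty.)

(s0, 22210221020, Z)
  read 2, top Z: go to s0, push DZ → (s0, 2210221020, DZ)
  read 2, top D: go to s1, push D → (s1, 210221020, DZ)
  read 2, top D: go to s1, push DD → (s1, 10221020, DDZ)
  read 1, top D: go to s0, push ε → (s0, 0221020, DZ)
  read 0, top D: go to s1, push ε → (s1, 221020, Z)
  read 2, top Z: go to s0, push DDZ → (s0, 21020, DDZ)
  read 2, top D: go to s1, push D → (s1, 1020, DDZ)
  read 1, top D: go to s0, push ε → (s0, 020, DZ)
  read 0, top D: go to s1, push ε → (s1, 20, Z)
  read 2, top Z: go to s0, push DDZ → (s0, 0, DDZ)
  read 0, top D: go to s1, push ε → (s1, ε, DZ)
All input consumed in state s1 with stack DZ.

DZ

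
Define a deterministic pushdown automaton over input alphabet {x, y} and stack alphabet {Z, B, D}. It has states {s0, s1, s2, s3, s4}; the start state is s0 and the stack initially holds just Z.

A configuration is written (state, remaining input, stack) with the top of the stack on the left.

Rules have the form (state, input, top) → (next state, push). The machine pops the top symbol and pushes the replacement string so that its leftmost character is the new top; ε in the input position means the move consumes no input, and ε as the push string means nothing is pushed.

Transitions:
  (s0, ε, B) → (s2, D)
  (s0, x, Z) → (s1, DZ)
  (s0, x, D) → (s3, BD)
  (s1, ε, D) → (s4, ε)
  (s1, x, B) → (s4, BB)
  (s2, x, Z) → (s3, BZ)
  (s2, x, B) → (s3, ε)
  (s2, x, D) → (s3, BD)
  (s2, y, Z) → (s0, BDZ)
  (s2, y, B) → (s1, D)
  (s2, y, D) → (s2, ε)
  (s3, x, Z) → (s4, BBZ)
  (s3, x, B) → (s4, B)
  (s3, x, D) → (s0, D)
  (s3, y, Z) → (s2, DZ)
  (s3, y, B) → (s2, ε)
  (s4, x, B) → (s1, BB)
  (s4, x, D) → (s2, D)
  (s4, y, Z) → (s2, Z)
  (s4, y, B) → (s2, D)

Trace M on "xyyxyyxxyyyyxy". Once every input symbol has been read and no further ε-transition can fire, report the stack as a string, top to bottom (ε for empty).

DDZ

(s0, xyyxyyxxyyyyxy, Z)
  read x, top Z: go to s1, push DZ → (s1, yyxyyxxyyyyxy, DZ)
  ε-move, top D: go to s4, push ε → (s4, yyxyyxxyyyyxy, Z)
  read y, top Z: go to s2, push Z → (s2, yxyyxxyyyyxy, Z)
  read y, top Z: go to s0, push BDZ → (s0, xyyxxyyyyxy, BDZ)
  ε-move, top B: go to s2, push D → (s2, xyyxxyyyyxy, DDZ)
  read x, top D: go to s3, push BD → (s3, yyxxyyyyxy, BDDZ)
  read y, top B: go to s2, push ε → (s2, yxxyyyyxy, DDZ)
  read y, top D: go to s2, push ε → (s2, xxyyyyxy, DZ)
  read x, top D: go to s3, push BD → (s3, xyyyyxy, BDZ)
  read x, top B: go to s4, push B → (s4, yyyyxy, BDZ)
  read y, top B: go to s2, push D → (s2, yyyxy, DDZ)
  read y, top D: go to s2, push ε → (s2, yyxy, DZ)
  read y, top D: go to s2, push ε → (s2, yxy, Z)
  read y, top Z: go to s0, push BDZ → (s0, xy, BDZ)
  ε-move, top B: go to s2, push D → (s2, xy, DDZ)
  read x, top D: go to s3, push BD → (s3, y, BDDZ)
  read y, top B: go to s2, push ε → (s2, ε, DDZ)
All input consumed in state s2 with stack DDZ.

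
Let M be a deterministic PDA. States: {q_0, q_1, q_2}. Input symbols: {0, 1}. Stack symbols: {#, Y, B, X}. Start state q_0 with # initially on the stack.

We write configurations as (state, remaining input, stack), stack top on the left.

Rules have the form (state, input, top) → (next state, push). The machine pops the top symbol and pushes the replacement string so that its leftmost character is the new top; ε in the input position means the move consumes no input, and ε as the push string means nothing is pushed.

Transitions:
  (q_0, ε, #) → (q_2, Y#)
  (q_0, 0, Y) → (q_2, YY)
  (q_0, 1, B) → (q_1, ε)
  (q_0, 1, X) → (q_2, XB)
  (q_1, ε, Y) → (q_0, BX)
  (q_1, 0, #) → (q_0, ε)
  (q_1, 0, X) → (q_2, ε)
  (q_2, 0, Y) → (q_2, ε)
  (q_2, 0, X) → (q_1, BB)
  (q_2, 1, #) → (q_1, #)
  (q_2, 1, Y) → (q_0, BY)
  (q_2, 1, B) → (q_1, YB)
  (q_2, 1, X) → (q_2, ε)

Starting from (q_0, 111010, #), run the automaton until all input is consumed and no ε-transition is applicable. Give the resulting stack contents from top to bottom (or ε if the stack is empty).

ε

(q_0, 111010, #) ⊢ (q_2, 111010, Y#) ⊢ (q_0, 11010, BY#) ⊢ (q_1, 1010, Y#) ⊢ (q_0, 1010, BX#) ⊢ (q_1, 010, X#) ⊢ (q_2, 10, #) ⊢ (q_1, 0, #) ⊢ (q_0, ε, ε)
All input consumed in state q_0 with stack ε.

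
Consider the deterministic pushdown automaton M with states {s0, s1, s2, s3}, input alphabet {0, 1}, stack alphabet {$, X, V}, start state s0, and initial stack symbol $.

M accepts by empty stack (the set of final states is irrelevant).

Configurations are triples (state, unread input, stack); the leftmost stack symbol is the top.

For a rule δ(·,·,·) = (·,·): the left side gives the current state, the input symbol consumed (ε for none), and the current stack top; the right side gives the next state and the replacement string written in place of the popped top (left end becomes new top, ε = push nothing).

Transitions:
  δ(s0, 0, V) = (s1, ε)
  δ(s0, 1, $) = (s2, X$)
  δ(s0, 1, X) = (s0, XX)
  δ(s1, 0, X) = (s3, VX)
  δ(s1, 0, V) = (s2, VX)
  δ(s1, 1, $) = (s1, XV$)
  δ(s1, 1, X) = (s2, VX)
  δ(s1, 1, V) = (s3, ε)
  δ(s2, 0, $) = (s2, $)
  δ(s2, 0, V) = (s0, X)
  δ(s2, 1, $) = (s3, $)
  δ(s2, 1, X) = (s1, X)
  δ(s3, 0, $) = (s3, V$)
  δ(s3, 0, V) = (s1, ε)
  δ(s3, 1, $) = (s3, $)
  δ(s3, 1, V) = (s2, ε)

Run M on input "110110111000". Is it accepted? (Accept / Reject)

(s0, 110110111000, $) ⊢ (s2, 10110111000, X$) ⊢ (s1, 0110111000, X$) ⊢ (s3, 110111000, VX$) ⊢ (s2, 10111000, X$) ⊢ (s1, 0111000, X$) ⊢ (s3, 111000, VX$) ⊢ (s2, 11000, X$) ⊢ (s1, 1000, X$) ⊢ (s2, 000, VX$) ⊢ (s0, 00, XX$)
No transition applies at (s0, 00, XX$); input not fully consumed.

Reject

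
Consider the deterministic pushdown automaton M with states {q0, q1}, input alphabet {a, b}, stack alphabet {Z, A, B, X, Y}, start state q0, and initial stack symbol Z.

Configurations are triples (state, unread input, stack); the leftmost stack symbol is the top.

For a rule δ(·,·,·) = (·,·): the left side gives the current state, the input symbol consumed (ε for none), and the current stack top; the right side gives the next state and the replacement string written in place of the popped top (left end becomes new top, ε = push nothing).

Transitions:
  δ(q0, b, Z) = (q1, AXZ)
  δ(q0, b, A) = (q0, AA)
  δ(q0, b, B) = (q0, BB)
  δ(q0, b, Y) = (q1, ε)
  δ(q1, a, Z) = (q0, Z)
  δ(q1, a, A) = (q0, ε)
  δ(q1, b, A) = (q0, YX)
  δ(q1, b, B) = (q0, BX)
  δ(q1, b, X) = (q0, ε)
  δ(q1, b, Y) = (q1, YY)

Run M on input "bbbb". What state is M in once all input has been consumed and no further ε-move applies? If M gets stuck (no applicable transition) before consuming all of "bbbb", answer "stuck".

(q0, bbbb, Z)
  read b, top Z: go to q1, push AXZ → (q1, bbb, AXZ)
  read b, top A: go to q0, push YX → (q0, bb, YXXZ)
  read b, top Y: go to q1, push ε → (q1, b, XXZ)
  read b, top X: go to q0, push ε → (q0, ε, XZ)
All input consumed; M is in state q0.

q0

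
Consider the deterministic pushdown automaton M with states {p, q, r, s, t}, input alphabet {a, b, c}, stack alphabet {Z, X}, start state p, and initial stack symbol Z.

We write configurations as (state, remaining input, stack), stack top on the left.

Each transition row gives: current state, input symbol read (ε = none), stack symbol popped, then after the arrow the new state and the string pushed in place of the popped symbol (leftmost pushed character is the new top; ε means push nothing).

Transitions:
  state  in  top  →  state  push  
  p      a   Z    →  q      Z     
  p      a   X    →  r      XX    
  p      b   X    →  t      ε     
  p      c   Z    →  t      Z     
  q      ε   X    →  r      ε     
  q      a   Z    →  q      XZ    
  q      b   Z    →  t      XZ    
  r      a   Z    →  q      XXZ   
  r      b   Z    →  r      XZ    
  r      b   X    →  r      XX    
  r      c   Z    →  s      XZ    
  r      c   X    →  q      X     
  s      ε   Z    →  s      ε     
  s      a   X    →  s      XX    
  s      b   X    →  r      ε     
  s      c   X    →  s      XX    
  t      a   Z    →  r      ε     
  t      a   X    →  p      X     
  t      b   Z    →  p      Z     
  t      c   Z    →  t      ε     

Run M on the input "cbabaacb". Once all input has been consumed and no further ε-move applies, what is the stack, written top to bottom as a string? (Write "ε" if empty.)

(p, cbabaacb, Z)
  read c, top Z: go to t, push Z → (t, babaacb, Z)
  read b, top Z: go to p, push Z → (p, abaacb, Z)
  read a, top Z: go to q, push Z → (q, baacb, Z)
  read b, top Z: go to t, push XZ → (t, aacb, XZ)
  read a, top X: go to p, push X → (p, acb, XZ)
  read a, top X: go to r, push XX → (r, cb, XXZ)
  read c, top X: go to q, push X → (q, b, XXZ)
  ε-move, top X: go to r, push ε → (r, b, XZ)
  read b, top X: go to r, push XX → (r, ε, XXZ)
All input consumed in state r with stack XXZ.

XXZ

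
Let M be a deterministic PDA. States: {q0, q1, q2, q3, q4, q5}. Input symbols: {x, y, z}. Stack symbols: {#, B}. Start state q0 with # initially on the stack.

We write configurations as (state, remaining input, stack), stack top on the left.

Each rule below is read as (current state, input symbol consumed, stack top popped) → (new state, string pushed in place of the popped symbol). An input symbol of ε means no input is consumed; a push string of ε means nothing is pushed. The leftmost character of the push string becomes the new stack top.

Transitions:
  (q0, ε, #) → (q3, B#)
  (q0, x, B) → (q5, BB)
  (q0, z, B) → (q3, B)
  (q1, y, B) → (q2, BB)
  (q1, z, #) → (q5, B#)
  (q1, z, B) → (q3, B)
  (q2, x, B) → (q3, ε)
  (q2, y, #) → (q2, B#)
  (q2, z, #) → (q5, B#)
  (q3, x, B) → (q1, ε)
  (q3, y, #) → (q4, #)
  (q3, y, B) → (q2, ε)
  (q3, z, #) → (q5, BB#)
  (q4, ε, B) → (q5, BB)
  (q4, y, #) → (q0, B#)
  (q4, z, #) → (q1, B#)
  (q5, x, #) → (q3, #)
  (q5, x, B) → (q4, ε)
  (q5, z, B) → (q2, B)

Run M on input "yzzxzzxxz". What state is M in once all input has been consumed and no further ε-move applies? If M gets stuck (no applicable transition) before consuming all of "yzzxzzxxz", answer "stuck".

(q0, yzzxzzxxz, #)
  ε-move, top #: go to q3, push B# → (q3, yzzxzzxxz, B#)
  read y, top B: go to q2, push ε → (q2, zzxzzxxz, #)
  read z, top #: go to q5, push B# → (q5, zxzzxxz, B#)
  read z, top B: go to q2, push B → (q2, xzzxxz, B#)
  read x, top B: go to q3, push ε → (q3, zzxxz, #)
  read z, top #: go to q5, push BB# → (q5, zxxz, BB#)
  read z, top B: go to q2, push B → (q2, xxz, BB#)
  read x, top B: go to q3, push ε → (q3, xz, B#)
  read x, top B: go to q1, push ε → (q1, z, #)
  read z, top #: go to q5, push B# → (q5, ε, B#)
All input consumed; M is in state q5.

q5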